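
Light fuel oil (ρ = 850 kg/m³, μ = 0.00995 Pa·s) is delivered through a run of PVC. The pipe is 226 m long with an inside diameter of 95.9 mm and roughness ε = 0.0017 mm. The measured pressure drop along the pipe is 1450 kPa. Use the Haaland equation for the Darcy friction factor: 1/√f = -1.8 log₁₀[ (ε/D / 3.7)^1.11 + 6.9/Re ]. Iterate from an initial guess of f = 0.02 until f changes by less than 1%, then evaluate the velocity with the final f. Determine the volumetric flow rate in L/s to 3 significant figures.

Rearranging Darcy-Weisbach: V = √(2·ΔP·D/(f·L·ρ)). With ε/D = 1.7e-06/0.0959 = 1.77e-05, iterate starting from f = 0.02:
  f = 0.02 → V = √(2·1.45e+06·0.0959/(0.02·226·850)) = 8.508 m/s; Re = ρVD/μ = 6.97e+04; f → 0.0193
  f = 0.0193 → V = 8.661 m/s; Re = 7.095e+04; f → 0.01923
Converged (Δf/f < 1%). With the final f = 0.01923: V = √(2·1.45e+06·0.0959/(0.01923·226·850)) = 8.677 m/s.
Q = V·A = 8.677·(π/4·0.0959²) = 0.06268 m³/s = 62.7 L/s.

Q ≈ 62.7 L/s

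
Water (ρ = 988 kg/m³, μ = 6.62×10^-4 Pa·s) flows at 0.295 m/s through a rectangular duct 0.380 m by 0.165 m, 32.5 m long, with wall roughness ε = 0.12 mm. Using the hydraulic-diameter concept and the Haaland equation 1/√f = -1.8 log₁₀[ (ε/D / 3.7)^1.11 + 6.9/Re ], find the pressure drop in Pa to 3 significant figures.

ΔP ≈ 122 Pa

Hydraulic diameter D_h = 4A/P = 4·(0.38·0.165)/(2·(0.38+0.165)) = 0.2508/1.09 = 0.2301 m.
Re = ρVD_h/μ = 988·0.295·0.2301/0.000662 = 1.013e+05.
ε/D_h = 0.00012/0.2301 = 0.000522; Haaland gives 1/√f = -1.8 log₁₀[5.31e-05+6.81e-05] = 7.049, so f = 0.02012.
ΔP = f(L/D_h)(ρV²/2) = 0.02012·32.5/0.2301·42.99 = 122.2 Pa.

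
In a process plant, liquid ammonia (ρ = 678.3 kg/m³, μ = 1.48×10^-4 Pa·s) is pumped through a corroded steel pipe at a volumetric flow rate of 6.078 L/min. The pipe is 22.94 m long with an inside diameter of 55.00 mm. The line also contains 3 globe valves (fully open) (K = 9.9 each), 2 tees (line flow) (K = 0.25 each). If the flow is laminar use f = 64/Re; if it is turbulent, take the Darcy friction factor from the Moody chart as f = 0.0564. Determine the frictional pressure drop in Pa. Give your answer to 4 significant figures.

Q = 6.078 L/min = 6.078/60000 = 0.0001013 m³/s.
Cross-sectional area A = πD²/4 = π(0.055)²/4 = 0.002376 m²; mean velocity V = Q/A = 0.0001013/0.002376 = 0.04264 m/s.
Reynolds number Re = ρVD/μ = 678.3 · 0.04264 · 0.055 / 0.000148 = 1.075e+04.
Re > 4000 → turbulent; use the Moody-chart value f = 0.0564.
Total minor-loss coefficient ΣK = 3·9.9 + 2·0.25 = 30.2.
ΔP = [f·L/D + ΣK]·(ρV²/2) = [0.0564·22.94/0.055 + 30.2]·(678.3·0.04264²/2) = [23.52 + 30.2]·0.6166 = 33.12 Pa.

ΔP ≈ 33.12 Pa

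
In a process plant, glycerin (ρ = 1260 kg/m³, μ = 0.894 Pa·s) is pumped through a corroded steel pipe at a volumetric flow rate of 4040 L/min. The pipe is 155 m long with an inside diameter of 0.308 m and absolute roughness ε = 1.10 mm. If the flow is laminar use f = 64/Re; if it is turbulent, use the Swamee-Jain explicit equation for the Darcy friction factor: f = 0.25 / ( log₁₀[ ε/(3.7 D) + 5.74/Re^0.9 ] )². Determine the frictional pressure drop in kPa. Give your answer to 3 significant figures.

Q = 4040 L/min = 4040/60000 = 0.06733 m³/s.
Cross-sectional area A = πD²/4 = π(0.308)²/4 = 0.07451 m²; mean velocity V = Q/A = 0.06733/0.07451 = 0.9037 m/s.
Reynolds number Re = ρVD/μ = 1260 · 0.9037 · 0.308 / 0.894 = 392.3.
Re < 2300 → laminar flow, so f = 64/Re = 64/392.3 = 0.1631 (the turbulent correlation is not needed).
Darcy-Weisbach: ΔP = f(L/D)(ρV²/2) = 0.1631·(155/0.308)·(1260·0.9037²/2) = 0.1631·503.2·514.5 = 4.224e+04 Pa.
ΔP = 4.224e+04 Pa = 42.2 kPa.

ΔP ≈ 42.2 kPa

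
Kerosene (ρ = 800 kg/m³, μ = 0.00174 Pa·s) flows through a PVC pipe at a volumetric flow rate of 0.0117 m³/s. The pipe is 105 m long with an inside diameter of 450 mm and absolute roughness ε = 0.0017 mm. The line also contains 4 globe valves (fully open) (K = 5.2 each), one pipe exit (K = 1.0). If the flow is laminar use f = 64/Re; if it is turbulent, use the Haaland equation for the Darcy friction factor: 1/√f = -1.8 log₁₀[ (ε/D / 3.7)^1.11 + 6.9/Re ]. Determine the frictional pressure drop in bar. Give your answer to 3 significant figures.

Cross-sectional area A = πD²/4 = π(0.45)²/4 = 0.159 m²; mean velocity V = Q/A = 0.0117/0.159 = 0.07356 m/s.
Reynolds number Re = ρVD/μ = 800 · 0.07356 · 0.45 / 0.00174 = 1.522e+04.
Re > 4000 → turbulent. Relative roughness ε/D = 1.7e-06/0.45 = 3.78e-06. Haaland: 1/√f = -1.8 log₁₀[(3.78e-06/3.7)^1.11 + 6.9/1.522e+04] = -1.8 log₁₀[2.24e-07 + 0.000453] = 6.018, so f = 0.02761.
Total minor-loss coefficient ΣK = 4·5.2 + 1·1 = 21.8.
ΔP = [f·L/D + ΣK]·(ρV²/2) = [0.02761·105/0.45 + 21.8]·(800·0.07356²/2) = [6.443 + 21.8]·2.165 = 61.14 Pa.
ΔP = 61.14 Pa = 6.11×10^-4 bar.

ΔP ≈ 6.11×10^-4 bar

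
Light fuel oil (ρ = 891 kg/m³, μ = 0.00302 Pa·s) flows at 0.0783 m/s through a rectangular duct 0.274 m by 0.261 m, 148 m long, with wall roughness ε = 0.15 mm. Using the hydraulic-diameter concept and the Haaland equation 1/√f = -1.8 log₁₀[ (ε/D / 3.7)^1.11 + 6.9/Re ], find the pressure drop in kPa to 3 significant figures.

Hydraulic diameter D_h = 4A/P = 4·(0.274·0.261)/(2·(0.274+0.261)) = 0.2861/1.07 = 0.2673 m.
Re = ρVD_h/μ = 891·0.0783·0.2673/0.00302 = 6176.
ε/D_h = 0.00015/0.2673 = 0.000561; Haaland gives 1/√f = -1.8 log₁₀[5.76e-05+0.00112] = 5.274, so f = 0.03595.
ΔP = f(L/D_h)(ρV²/2) = 0.03595·148/0.2673·2.731 = 54.36 Pa.
ΔP = 0.0544 kPa.

ΔP ≈ 0.0544 kPa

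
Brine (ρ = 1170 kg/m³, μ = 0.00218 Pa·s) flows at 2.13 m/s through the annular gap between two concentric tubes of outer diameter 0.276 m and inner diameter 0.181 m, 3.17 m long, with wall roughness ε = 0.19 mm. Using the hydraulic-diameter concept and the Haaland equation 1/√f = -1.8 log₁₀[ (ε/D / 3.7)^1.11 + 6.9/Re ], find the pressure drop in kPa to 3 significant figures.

Hydraulic diameter D_h = 4A/P = D_o - D_i = 0.276 - 0.181 = 0.095 m.
Re = ρVD_h/μ = 1170·2.13·0.095/0.00218 = 1.086e+05.
ε/D_h = 0.00019/0.095 = 0.002; Haaland gives 1/√f = -1.8 log₁₀[0.000236+6.35e-05] = 6.342, so f = 0.02487.
ΔP = f(L/D_h)(ρV²/2) = 0.02487·3.17/0.095·2654 = 2202 Pa.
ΔP = 2.20 kPa.

ΔP ≈ 2.20 kPa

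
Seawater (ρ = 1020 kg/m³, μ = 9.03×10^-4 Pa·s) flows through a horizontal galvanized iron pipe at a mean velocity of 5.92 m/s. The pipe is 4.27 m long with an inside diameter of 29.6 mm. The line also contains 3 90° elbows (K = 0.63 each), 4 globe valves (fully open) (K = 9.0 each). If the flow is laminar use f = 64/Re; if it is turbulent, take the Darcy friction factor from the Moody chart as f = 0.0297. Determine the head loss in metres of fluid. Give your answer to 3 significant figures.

h_f ≈ 75.3 m

Reynolds number Re = ρVD/μ = 1020 · 5.92 · 0.0296 / 0.000903 = 1.979e+05.
Re > 4000 → turbulent; use the Moody-chart value f = 0.0297.
Total minor-loss coefficient ΣK = 3·0.63 + 4·9 = 37.9.
ΔP = [f·L/D + ΣK]·(ρV²/2) = [0.0297·4.27/0.0296 + 37.9]·(1020·5.92²/2) = [4.284 + 37.9]·1.787e+04 = 7.538e+05 Pa.
Head loss h_f = ΔP/(ρg) = 7.538e+05/(1020·9.81) = 75.3 m.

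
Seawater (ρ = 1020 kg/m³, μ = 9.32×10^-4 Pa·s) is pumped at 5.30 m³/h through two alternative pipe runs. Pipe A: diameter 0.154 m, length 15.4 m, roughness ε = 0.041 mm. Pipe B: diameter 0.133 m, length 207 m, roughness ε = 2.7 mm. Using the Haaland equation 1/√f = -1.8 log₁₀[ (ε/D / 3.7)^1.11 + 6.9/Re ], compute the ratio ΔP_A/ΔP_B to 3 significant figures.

ΔP_A/ΔP_B ≈ 0.0201

Pipe A: V = Q/A = 0.001472/0.01863 = 0.07904 m/s; Re = 1.332e+04; ε/D = 0.000266; Haaland → f = 0.02895; ΔP_A = f(L/D)(ρV²/2) = 9.224 Pa.
Pipe B: V = Q/A = 0.001472/0.01389 = 0.106 m/s; Re = 1.542e+04; ε/D = 0.0203; Haaland → f = 0.05139; ΔP_B = f(L/D)(ρV²/2) = 458 Pa.
ΔP_A/ΔP_B = 9.224/458 = 0.0201.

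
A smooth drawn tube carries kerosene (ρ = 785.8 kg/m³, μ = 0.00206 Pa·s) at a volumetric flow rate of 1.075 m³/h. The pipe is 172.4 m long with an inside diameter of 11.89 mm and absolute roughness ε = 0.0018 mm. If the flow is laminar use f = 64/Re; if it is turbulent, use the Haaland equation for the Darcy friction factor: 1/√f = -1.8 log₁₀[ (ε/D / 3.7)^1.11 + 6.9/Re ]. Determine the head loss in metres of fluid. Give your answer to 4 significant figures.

Q = 1.075 m³/h = 1.075/3600 = 0.0002986 m³/s.
Cross-sectional area A = πD²/4 = π(0.01189)²/4 = 0.000111 m²; mean velocity V = Q/A = 0.0002986/0.000111 = 2.689 m/s.
Reynolds number Re = ρVD/μ = 785.8 · 2.689 · 0.01189 / 0.00206 = 1.22e+04.
Re > 4000 → turbulent. Relative roughness ε/D = 1.8e-06/0.01189 = 0.000151. Haaland: 1/√f = -1.8 log₁₀[(0.000151/3.7)^1.11 + 6.9/1.22e+04] = -1.8 log₁₀[1.35e-05 + 0.000566] = 5.827, so f = 0.02945.
Darcy-Weisbach: ΔP = f(L/D)(ρV²/2) = 0.02945·(172.4/0.01189)·(785.8·2.689²/2) = 0.02945·1.45e+04·2842 = 1.214e+06 Pa.
Head loss h_f = ΔP/(ρg) = 1.214e+06/(785.8·9.81) = 157.4 m.

h_f ≈ 157.4 m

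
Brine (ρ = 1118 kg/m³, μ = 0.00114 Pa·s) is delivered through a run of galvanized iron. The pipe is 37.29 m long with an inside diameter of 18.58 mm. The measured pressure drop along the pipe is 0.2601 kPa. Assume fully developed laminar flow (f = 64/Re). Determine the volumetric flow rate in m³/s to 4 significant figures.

Q ≈ 1.790×10^-5 m³/s

For laminar flow, f = 64/Re with Re = ρVD/μ, so Darcy-Weisbach reduces to ΔP = 32μLV/D². Solving for V: V = ΔP·D²/(32μL) = 260.1·(0.01858)²/(32·0.00114·37.29) = 0.06601 m/s.
Check: Re = ρVD/μ = 1118·0.06601·0.01858/0.00114 = 1203 < 2300, so the laminar assumption holds.
Q = V·A = 0.06601·(π/4·0.01858²) = 1.79e-05 m³/s = 1.790×10^-5 m³/s.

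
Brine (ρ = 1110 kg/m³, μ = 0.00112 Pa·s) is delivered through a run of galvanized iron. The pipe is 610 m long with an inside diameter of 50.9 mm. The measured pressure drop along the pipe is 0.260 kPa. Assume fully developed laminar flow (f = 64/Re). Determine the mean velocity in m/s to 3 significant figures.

For laminar flow, f = 64/Re with Re = ρVD/μ, so Darcy-Weisbach reduces to ΔP = 32μLV/D². Solving for V: V = ΔP·D²/(32μL) = 260·(0.0509)²/(32·0.00112·610) = 0.03081 m/s.
Check: Re = ρVD/μ = 1110·0.03081·0.0509/0.00112 = 1554 < 2300, so the laminar assumption holds.

V ≈ 0.0308 m/s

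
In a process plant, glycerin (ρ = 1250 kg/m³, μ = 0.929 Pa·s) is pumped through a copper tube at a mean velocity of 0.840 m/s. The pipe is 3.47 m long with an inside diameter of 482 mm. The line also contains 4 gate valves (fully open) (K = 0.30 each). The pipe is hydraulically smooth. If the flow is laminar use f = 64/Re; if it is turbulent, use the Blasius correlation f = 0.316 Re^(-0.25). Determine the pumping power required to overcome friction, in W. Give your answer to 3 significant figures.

Reynolds number Re = ρVD/μ = 1250 · 0.84 · 0.482 / 0.929 = 544.8.
Re < 2300 → laminar flow, so f = 64/Re = 64/544.8 = 0.1175 (the turbulent correlation is not needed).
Total minor-loss coefficient ΣK = 4·0.3 = 1.2.
ΔP = [f·L/D + ΣK]·(ρV²/2) = [0.1175·3.47/0.482 + 1.2]·(1250·0.84²/2) = [0.8457 + 1.2]·441 = 902.2 Pa.
Q = V·A = 0.84·0.1825 = 0.1533 m³/s.
Pumping power P = QΔP = 0.1533·902.2 = 138.3 W = 138 W.

P ≈ 138 W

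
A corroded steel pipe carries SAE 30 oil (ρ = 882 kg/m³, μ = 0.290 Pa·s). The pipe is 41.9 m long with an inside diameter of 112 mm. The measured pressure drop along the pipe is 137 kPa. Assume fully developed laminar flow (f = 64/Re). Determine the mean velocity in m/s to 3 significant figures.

For laminar flow, f = 64/Re with Re = ρVD/μ, so Darcy-Weisbach reduces to ΔP = 32μLV/D². Solving for V: V = ΔP·D²/(32μL) = 1.37e+05·(0.112)²/(32·0.29·41.9) = 4.42 m/s.
Check: Re = ρVD/μ = 882·4.42·0.112/0.29 = 1506 < 2300, so the laminar assumption holds.

V ≈ 4.42 m/s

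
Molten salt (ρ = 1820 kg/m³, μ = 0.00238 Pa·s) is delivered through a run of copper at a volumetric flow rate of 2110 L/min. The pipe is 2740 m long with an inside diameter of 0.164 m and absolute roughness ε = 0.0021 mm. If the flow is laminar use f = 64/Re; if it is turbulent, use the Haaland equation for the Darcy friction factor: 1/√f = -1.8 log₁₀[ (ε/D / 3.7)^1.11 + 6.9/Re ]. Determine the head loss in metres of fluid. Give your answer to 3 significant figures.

h_f ≈ 36.5 m

Q = 2110 L/min = 2110/60000 = 0.03517 m³/s.
Cross-sectional area A = πD²/4 = π(0.164)²/4 = 0.02112 m²; mean velocity V = Q/A = 0.03517/0.02112 = 1.665 m/s.
Reynolds number Re = ρVD/μ = 1820 · 1.665 · 0.164 / 0.00238 = 2.088e+05.
Re > 4000 → turbulent. Relative roughness ε/D = 2.1e-06/0.164 = 1.28e-05. Haaland: 1/√f = -1.8 log₁₀[(1.28e-05/3.7)^1.11 + 6.9/2.088e+05] = -1.8 log₁₀[8.68e-07 + 3.3e-05] = 8.045, so f = 0.01545.
Darcy-Weisbach: ΔP = f(L/D)(ρV²/2) = 0.01545·(2740/0.164)·(1820·1.665²/2) = 0.01545·1.671e+04·2522 = 6.51e+05 Pa.
Head loss h_f = ΔP/(ρg) = 6.51e+05/(1820·9.81) = 36.5 m.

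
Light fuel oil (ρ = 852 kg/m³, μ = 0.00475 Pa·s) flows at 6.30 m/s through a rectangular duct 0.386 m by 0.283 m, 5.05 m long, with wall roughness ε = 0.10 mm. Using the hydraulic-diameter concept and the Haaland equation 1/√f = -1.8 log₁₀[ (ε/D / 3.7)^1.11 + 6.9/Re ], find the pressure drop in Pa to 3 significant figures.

Hydraulic diameter D_h = 4A/P = 4·(0.386·0.283)/(2·(0.386+0.283)) = 0.437/1.338 = 0.3266 m.
Re = ρVD_h/μ = 852·6.3·0.3266/0.00475 = 3.69e+05.
ε/D_h = 0.0001/0.3266 = 0.000306; Haaland gives 1/√f = -1.8 log₁₀[2.94e-05+1.87e-05] = 7.772, so f = 0.01656.
ΔP = f(L/D_h)(ρV²/2) = 0.01656·5.05/0.3266·1.691e+04 = 4329 Pa.

ΔP ≈ 4330 Pa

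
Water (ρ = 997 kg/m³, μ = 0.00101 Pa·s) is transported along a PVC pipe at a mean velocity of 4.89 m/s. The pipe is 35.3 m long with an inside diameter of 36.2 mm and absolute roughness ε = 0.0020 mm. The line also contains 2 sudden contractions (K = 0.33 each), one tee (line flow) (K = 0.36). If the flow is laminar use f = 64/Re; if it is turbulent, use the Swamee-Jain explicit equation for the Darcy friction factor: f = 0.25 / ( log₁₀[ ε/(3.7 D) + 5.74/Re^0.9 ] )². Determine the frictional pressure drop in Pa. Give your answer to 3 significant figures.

ΔP ≈ 203000 Pa

Reynolds number Re = ρVD/μ = 997 · 4.89 · 0.0362 / 0.00101 = 1.747e+05.
Re > 4000 → turbulent. Relative roughness ε/D = 2e-06/0.0362 = 5.52e-05. Swamee-Jain: f = 0.25/(log₁₀[5.52e-05/3.7 + 5.74/1.747e+05^0.9])² = 0.25/(log₁₀[1.49e-05 + 0.00011])² = 0.25/(-3.904)² = 0.0164.
Total minor-loss coefficient ΣK = 2·0.33 + 1·0.36 = 1.02.
ΔP = [f·L/D + ΣK]·(ρV²/2) = [0.0164·35.3/0.0362 + 1.02]·(997·4.89²/2) = [16 + 1.02]·1.192e+04 = 2.028e+05 Pa.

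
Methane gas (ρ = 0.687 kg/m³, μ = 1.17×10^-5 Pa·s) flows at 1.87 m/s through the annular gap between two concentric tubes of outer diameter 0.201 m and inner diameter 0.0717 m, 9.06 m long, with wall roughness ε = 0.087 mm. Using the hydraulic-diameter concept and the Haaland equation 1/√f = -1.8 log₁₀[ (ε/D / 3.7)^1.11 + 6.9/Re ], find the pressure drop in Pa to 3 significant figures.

Hydraulic diameter D_h = 4A/P = D_o - D_i = 0.201 - 0.0717 = 0.1293 m.
Re = ρVD_h/μ = 0.687·1.87·0.1293/1.17e-05 = 1.42e+04.
ε/D_h = 8.7e-05/0.1293 = 0.000673; Haaland gives 1/√f = -1.8 log₁₀[7.05e-05+0.000486] = 5.858, so f = 0.02914.
ΔP = f(L/D_h)(ρV²/2) = 0.02914·9.06/0.1293·1.201 = 2.453 Pa.

ΔP ≈ 2.45 Pa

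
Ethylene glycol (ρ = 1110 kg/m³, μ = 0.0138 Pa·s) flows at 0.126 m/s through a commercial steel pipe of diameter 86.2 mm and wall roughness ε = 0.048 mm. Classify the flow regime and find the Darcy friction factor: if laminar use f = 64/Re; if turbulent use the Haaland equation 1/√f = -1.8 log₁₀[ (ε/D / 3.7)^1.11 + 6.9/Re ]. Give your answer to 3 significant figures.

f ≈ 0.0733

Re = ρVD/μ = 1110·0.126·0.0862/0.0138 = 873.6.
Re < 2300 → laminar, so f = 64/Re = 0.07326 (roughness is irrelevant in laminar flow).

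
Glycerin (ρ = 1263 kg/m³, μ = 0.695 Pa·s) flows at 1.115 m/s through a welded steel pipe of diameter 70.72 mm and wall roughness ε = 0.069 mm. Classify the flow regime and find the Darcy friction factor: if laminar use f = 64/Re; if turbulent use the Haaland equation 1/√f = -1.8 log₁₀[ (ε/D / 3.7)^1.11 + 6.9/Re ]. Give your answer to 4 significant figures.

f ≈ 0.4466

Re = ρVD/μ = 1263·1.115·0.07072/0.695 = 143.3.
Re < 2300 → laminar, so f = 64/Re = 0.4466 (roughness is irrelevant in laminar flow).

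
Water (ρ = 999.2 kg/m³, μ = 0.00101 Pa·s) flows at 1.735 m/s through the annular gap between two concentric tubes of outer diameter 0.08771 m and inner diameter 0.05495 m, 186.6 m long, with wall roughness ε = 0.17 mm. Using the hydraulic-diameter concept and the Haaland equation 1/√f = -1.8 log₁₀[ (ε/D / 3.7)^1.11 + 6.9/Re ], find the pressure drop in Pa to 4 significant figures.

Hydraulic diameter D_h = 4A/P = D_o - D_i = 0.08771 - 0.05495 = 0.03276 m.
Re = ρVD_h/μ = 999.2·1.735·0.03276/0.00101 = 5.623e+04.
ε/D_h = 0.00017/0.03276 = 0.00519; Haaland gives 1/√f = -1.8 log₁₀[0.000681+0.000123] = 5.571, so f = 0.03222.
ΔP = f(L/D_h)(ρV²/2) = 0.03222·186.6/0.03276·1504 = 2.76e+05 Pa.

ΔP ≈ 276000 Pa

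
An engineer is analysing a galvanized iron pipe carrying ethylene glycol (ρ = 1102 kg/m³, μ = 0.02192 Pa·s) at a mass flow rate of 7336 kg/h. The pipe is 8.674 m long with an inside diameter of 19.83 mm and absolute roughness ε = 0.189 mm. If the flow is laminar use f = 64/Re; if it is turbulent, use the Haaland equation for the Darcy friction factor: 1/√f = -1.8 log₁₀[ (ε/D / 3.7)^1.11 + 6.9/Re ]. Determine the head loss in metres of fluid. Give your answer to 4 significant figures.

h_f ≈ 36.40 m

ṁ = 7336 kg/h = 7336/3600 = 2.038 kg/s.
A = πD²/4 = π(0.01983)²/4 = 0.0003088 m²; mean velocity V = ṁ/(ρA) = 2.038/(1102 · 0.0003088) = 5.987 m/s.
Reynolds number Re = ρVD/μ = 1102 · 5.987 · 0.01983 / 0.0219 = 5969.
Re > 4000 → turbulent. Relative roughness ε/D = 0.000189/0.01983 = 0.00953. Haaland: 1/√f = -1.8 log₁₀[(0.00953/3.7)^1.11 + 6.9/5969] = -1.8 log₁₀[0.00134 + 0.00116] = 4.686, so f = 0.04554.
Darcy-Weisbach: ΔP = f(L/D)(ρV²/2) = 0.04554·(8.674/0.01983)·(1102·5.987²/2) = 0.04554·437.4·1.975e+04 = 3.935e+05 Pa.
Head loss h_f = ΔP/(ρg) = 3.935e+05/(1102·9.81) = 36.40 m.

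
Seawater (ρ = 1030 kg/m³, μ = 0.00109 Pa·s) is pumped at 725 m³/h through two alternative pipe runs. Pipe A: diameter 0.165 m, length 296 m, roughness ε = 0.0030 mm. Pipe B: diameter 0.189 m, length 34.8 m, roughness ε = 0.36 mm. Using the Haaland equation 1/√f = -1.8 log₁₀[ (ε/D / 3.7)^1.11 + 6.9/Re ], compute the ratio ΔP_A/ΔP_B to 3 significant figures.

ΔP_A/ΔP_B ≈ 8.14

Pipe A: V = Q/A = 0.2014/0.02138 = 9.418 m/s; Re = 1.468e+06; ε/D = 1.82e-05; Haaland → f = 0.01131; ΔP_A = f(L/D)(ρV²/2) = 9.271e+05 Pa.
Pipe B: V = Q/A = 0.2014/0.02806 = 7.178 m/s; Re = 1.282e+06; ε/D = 0.0019; Haaland → f = 0.0233; ΔP_B = f(L/D)(ρV²/2) = 1.138e+05 Pa.
ΔP_A/ΔP_B = 9.271e+05/1.138e+05 = 8.14.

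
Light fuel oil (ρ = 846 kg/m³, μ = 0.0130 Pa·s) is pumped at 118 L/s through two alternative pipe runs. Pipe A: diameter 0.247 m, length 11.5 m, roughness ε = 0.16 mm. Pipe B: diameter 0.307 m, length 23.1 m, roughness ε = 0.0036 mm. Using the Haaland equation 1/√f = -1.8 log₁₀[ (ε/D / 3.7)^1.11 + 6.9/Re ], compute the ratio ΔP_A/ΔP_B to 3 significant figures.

Pipe A: V = Q/A = 0.118/0.04792 = 2.463 m/s; Re = 3.958e+04; ε/D = 0.000648; Haaland → f = 0.0236; ΔP_A = f(L/D)(ρV²/2) = 2819 Pa.
Pipe B: V = Q/A = 0.118/0.07402 = 1.594 m/s; Re = 3.185e+04; ε/D = 1.17e-05; Haaland → f = 0.02301; ΔP_B = f(L/D)(ρV²/2) = 1861 Pa.
ΔP_A/ΔP_B = 2819/1861 = 1.51.

ΔP_A/ΔP_B ≈ 1.51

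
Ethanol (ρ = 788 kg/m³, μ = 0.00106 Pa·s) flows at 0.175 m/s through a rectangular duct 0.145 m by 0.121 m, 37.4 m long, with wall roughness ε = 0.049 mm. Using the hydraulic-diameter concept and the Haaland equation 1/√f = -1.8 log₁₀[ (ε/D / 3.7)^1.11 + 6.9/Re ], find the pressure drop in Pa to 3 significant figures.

ΔP ≈ 93.6 Pa

Hydraulic diameter D_h = 4A/P = 4·(0.145·0.121)/(2·(0.145+0.121)) = 0.07018/0.532 = 0.1319 m.
Re = ρVD_h/μ = 788·0.175·0.1319/0.00106 = 1.716e+04.
ε/D_h = 4.9e-05/0.1319 = 0.000371; Haaland gives 1/√f = -1.8 log₁₀[3.65e-05+0.000402] = 6.044, so f = 0.02737.
ΔP = f(L/D_h)(ρV²/2) = 0.02737·37.4/0.1319·12.07 = 93.63 Pa.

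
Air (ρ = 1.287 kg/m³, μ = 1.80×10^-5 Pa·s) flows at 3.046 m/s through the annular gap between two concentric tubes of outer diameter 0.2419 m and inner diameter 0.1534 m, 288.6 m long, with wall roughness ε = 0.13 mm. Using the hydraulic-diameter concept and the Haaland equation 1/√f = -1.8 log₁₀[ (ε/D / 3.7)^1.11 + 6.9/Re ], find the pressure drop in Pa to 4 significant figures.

Hydraulic diameter D_h = 4A/P = D_o - D_i = 0.2419 - 0.1534 = 0.0885 m.
Re = ρVD_h/μ = 1.287·3.046·0.0885/1.8e-05 = 1.927e+04.
ε/D_h = 0.00013/0.0885 = 0.00147; Haaland gives 1/√f = -1.8 log₁₀[0.000168+0.000358] = 5.903, so f = 0.0287.
ΔP = f(L/D_h)(ρV²/2) = 0.0287·288.6/0.0885·5.97 = 558.8 Pa.

ΔP ≈ 558.8 Pa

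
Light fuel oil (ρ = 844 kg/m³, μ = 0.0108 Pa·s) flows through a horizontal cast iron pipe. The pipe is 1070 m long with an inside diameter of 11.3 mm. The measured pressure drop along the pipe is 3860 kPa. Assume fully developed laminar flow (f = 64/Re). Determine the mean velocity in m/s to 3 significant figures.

For laminar flow, f = 64/Re with Re = ρVD/μ, so Darcy-Weisbach reduces to ΔP = 32μLV/D². Solving for V: V = ΔP·D²/(32μL) = 3.86e+06·(0.0113)²/(32·0.0108·1070) = 1.333 m/s.
Check: Re = ρVD/μ = 844·1.333·0.0113/0.0108 = 1177 < 2300, so the laminar assumption holds.

V ≈ 1.33 m/s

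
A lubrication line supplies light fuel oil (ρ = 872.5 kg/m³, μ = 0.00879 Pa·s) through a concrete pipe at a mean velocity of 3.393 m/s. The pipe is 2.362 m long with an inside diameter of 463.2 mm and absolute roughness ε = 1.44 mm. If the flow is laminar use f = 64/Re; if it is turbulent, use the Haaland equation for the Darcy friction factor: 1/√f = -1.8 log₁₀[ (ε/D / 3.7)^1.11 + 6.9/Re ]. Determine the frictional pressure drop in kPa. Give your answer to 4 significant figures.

Reynolds number Re = ρVD/μ = 872.5 · 3.393 · 0.4632 / 0.00879 = 1.56e+05.
Re > 4000 → turbulent. Relative roughness ε/D = 0.00144/0.4632 = 0.00311. Haaland: 1/√f = -1.8 log₁₀[(0.00311/3.7)^1.11 + 6.9/1.56e+05] = -1.8 log₁₀[0.000386 + 4.42e-05] = 6.06, so f = 0.02723.
Darcy-Weisbach: ΔP = f(L/D)(ρV²/2) = 0.02723·(2.362/0.4632)·(872.5·3.393²/2) = 0.02723·5.099·5022 = 697.3 Pa.
ΔP = 697.3 Pa = 0.6973 kPa.

ΔP ≈ 0.6973 kPa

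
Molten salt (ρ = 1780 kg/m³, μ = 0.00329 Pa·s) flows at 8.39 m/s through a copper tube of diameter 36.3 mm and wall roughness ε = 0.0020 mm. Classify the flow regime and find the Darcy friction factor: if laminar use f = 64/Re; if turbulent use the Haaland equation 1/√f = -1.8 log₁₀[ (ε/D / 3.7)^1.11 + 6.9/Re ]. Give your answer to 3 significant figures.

Re = ρVD/μ = 1780·8.39·0.0363/0.00329 = 1.648e+05.
Re > 4000 → turbulent. ε/D = 2e-06/0.0363 = 5.51e-05; Haaland: 1/√f = -1.8 log₁₀[4.38e-06 + 4.19e-05] = 7.803, so f = 0.01643.

f ≈ 0.0164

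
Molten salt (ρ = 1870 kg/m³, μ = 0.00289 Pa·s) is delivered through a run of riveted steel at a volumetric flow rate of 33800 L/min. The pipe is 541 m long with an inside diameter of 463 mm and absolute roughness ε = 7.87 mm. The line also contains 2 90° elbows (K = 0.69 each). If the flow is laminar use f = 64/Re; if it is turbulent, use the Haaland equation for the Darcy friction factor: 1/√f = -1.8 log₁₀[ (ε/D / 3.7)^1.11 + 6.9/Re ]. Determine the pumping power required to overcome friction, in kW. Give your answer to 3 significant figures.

P ≈ 324 kW

Q = 33800 L/min = 33800/60000 = 0.5633 m³/s.
Cross-sectional area A = πD²/4 = π(0.463)²/4 = 0.1684 m²; mean velocity V = Q/A = 0.5633/0.1684 = 3.346 m/s.
Reynolds number Re = ρVD/μ = 1870 · 3.346 · 0.463 / 0.00289 = 1.002e+06.
Re > 4000 → turbulent. Relative roughness ε/D = 0.00787/0.463 = 0.017. Haaland: 1/√f = -1.8 log₁₀[(0.017/3.7)^1.11 + 6.9/1.002e+06] = -1.8 log₁₀[0.00254 + 6.88e-06] = 4.669, so f = 0.04588.
Total minor-loss coefficient ΣK = 2·0.69 = 1.38.
ΔP = [f·L/D + ΣK]·(ρV²/2) = [0.04588·541/0.463 + 1.38]·(1870·3.346²/2) = [53.6 + 1.38]·1.047e+04 = 5.755e+05 Pa.
Pumping power P = QΔP = 0.5633·5.755e+05 = 324200 W = 324 kW.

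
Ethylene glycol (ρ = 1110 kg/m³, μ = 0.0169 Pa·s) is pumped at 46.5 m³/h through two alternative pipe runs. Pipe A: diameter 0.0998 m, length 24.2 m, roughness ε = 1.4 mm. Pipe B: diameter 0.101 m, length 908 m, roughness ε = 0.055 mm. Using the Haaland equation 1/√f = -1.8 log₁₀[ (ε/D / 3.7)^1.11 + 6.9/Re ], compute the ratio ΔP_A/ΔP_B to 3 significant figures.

ΔP_A/ΔP_B ≈ 0.0426

Pipe A: V = Q/A = 0.01292/0.007823 = 1.651 m/s; Re = 1.082e+04; ε/D = 0.014; Haaland → f = 0.04673; ΔP_A = f(L/D)(ρV²/2) = 1.714e+04 Pa.
Pipe B: V = Q/A = 0.01292/0.008012 = 1.612 m/s; Re = 1.069e+04; ε/D = 0.000545; Haaland → f = 0.03102; ΔP_B = f(L/D)(ρV²/2) = 4.023e+05 Pa.
ΔP_A/ΔP_B = 1.714e+04/4.023e+05 = 0.0426.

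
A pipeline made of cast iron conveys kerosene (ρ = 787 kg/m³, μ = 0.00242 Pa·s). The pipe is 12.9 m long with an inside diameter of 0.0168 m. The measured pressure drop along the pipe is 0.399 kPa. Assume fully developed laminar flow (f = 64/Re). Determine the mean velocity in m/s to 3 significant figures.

For laminar flow, f = 64/Re with Re = ρVD/μ, so Darcy-Weisbach reduces to ΔP = 32μLV/D². Solving for V: V = ΔP·D²/(32μL) = 399·(0.0168)²/(32·0.00242·12.9) = 0.1127 m/s.
Check: Re = ρVD/μ = 787·0.1127·0.0168/0.00242 = 615.9 < 2300, so the laminar assumption holds.

V ≈ 0.113 m/s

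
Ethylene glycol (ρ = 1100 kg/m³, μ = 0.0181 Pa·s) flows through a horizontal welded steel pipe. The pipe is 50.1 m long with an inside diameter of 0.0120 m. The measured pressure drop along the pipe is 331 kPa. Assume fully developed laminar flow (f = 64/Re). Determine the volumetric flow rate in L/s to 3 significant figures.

For laminar flow, f = 64/Re with Re = ρVD/μ, so Darcy-Weisbach reduces to ΔP = 32μLV/D². Solving for V: V = ΔP·D²/(32μL) = 3.31e+05·(0.012)²/(32·0.0181·50.1) = 1.643 m/s.
Check: Re = ρVD/μ = 1100·1.643·0.012/0.0181 = 1198 < 2300, so the laminar assumption holds.
Q = V·A = 1.643·(π/4·0.012²) = 0.0001858 m³/s = 0.186 L/s.

Q ≈ 0.186 L/s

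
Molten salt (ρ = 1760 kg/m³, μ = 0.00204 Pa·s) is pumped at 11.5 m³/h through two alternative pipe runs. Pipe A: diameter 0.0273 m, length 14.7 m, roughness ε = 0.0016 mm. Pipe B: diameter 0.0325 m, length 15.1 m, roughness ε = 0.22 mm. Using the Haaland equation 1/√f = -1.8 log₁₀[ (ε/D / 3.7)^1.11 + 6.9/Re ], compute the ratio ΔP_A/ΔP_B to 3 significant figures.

ΔP_A/ΔP_B ≈ 1.18

Pipe A: V = Q/A = 0.003194/0.0005853 = 5.457 m/s; Re = 1.285e+05; ε/D = 5.86e-05; Haaland → f = 0.01722; ΔP_A = f(L/D)(ρV²/2) = 2.43e+05 Pa.
Pipe B: V = Q/A = 0.003194/0.0008296 = 3.851 m/s; Re = 1.08e+05; ε/D = 0.00677; Haaland → f = 0.03408; ΔP_B = f(L/D)(ρV²/2) = 2.066e+05 Pa.
ΔP_A/ΔP_B = 2.43e+05/2.066e+05 = 1.18.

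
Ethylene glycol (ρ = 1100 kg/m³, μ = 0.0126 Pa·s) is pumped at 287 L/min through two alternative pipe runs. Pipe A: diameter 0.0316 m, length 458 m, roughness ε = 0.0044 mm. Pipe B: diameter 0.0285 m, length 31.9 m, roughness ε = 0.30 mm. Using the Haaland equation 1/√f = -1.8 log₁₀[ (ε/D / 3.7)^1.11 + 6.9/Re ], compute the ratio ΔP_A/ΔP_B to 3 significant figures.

ΔP_A/ΔP_B ≈ 5.61

Pipe A: V = Q/A = 0.004783/0.0007843 = 6.099 m/s; Re = 1.683e+04; ε/D = 0.000139; Haaland → f = 0.02711; ΔP_A = f(L/D)(ρV²/2) = 8.038e+06 Pa.
Pipe B: V = Q/A = 0.004783/0.0006379 = 7.498 m/s; Re = 1.866e+04; ε/D = 0.0105; Haaland → f = 0.04142; ΔP_B = f(L/D)(ρV²/2) = 1.433e+06 Pa.
ΔP_A/ΔP_B = 8.038e+06/1.433e+06 = 5.61.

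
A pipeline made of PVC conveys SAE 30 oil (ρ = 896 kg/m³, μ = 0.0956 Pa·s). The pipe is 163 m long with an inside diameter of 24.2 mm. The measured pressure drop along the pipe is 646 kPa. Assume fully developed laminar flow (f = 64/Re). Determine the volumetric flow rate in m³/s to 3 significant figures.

Q ≈ 3.49×10^-4 m³/s

For laminar flow, f = 64/Re with Re = ρVD/μ, so Darcy-Weisbach reduces to ΔP = 32μLV/D². Solving for V: V = ΔP·D²/(32μL) = 6.46e+05·(0.0242)²/(32·0.0956·163) = 0.7587 m/s.
Check: Re = ρVD/μ = 896·0.7587·0.0242/0.0956 = 172.1 < 2300, so the laminar assumption holds.
Q = V·A = 0.7587·(π/4·0.0242²) = 0.000349 m³/s = 3.49×10^-4 m³/s.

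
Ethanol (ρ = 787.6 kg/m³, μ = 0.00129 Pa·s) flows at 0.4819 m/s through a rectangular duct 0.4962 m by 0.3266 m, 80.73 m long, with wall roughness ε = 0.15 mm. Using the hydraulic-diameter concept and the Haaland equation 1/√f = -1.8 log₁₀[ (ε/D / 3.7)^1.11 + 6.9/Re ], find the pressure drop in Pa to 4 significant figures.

Hydraulic diameter D_h = 4A/P = 4·(0.4962·0.3266)/(2·(0.4962+0.3266)) = 0.6482/1.646 = 0.3939 m.
Re = ρVD_h/μ = 787.6·0.4819·0.3939/0.00129 = 1.159e+05.
ε/D_h = 0.00015/0.3939 = 0.000381; Haaland gives 1/√f = -1.8 log₁₀[3.75e-05+5.95e-05] = 7.224, so f = 0.01916.
ΔP = f(L/D_h)(ρV²/2) = 0.01916·80.73/0.3939·91.45 = 359.2 Pa.

ΔP ≈ 359.2 Pa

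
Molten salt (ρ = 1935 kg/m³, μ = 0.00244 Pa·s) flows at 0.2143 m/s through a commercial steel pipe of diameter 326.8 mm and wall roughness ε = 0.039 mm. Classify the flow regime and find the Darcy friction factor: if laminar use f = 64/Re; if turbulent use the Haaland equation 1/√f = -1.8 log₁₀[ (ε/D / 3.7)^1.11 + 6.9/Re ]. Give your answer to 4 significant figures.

Re = ρVD/μ = 1935·0.2143·0.3268/0.00244 = 5.554e+04.
Re > 4000 → turbulent. ε/D = 3.9e-05/0.3268 = 0.000119; Haaland: 1/√f = -1.8 log₁₀[1.03e-05 + 0.000124] = 6.968, so f = 0.0206.

f ≈ 0.02060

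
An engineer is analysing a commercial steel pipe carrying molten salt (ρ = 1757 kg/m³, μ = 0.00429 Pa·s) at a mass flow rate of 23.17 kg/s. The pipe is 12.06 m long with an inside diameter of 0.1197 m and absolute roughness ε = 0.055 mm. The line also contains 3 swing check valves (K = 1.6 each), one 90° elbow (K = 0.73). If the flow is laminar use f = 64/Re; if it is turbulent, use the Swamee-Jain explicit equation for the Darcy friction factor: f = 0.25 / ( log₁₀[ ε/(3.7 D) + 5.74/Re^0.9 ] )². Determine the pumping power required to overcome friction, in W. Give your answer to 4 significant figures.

P ≈ 123.2 W

A = πD²/4 = π(0.1197)²/4 = 0.01125 m²; mean velocity V = ṁ/(ρA) = 23.17/(1757 · 0.01125) = 1.172 m/s.
Reynolds number Re = ρVD/μ = 1757 · 1.172 · 0.1197 / 0.00429 = 5.745e+04.
Re > 4000 → turbulent. Relative roughness ε/D = 5.5e-05/0.1197 = 0.000459. Swamee-Jain: f = 0.25/(log₁₀[0.000459/3.7 + 5.74/5.745e+04^0.9])² = 0.25/(log₁₀[0.000124 + 0.000299])² = 0.25/(-3.374)² = 0.02197.
Total minor-loss coefficient ΣK = 3·1.6 + 1·0.73 = 5.53.
ΔP = [f·L/D + ΣK]·(ρV²/2) = [0.02197·12.06/0.1197 + 5.53]·(1757·1.172²/2) = [2.213 + 5.53]·1206 = 9341 Pa.
Q = ṁ/ρ = 23.17/1757 = 0.01319 m³/s.
Pumping power P = QΔP = 0.01319·9341 = 123.19 W = 123.2 W.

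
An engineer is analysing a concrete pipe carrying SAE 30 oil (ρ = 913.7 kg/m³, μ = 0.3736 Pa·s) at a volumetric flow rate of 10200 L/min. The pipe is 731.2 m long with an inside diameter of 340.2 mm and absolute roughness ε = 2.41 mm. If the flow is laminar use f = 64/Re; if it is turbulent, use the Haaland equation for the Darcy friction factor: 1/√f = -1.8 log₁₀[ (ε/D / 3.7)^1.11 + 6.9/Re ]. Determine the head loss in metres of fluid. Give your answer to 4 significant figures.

h_f ≈ 15.76 m

Q = 10200 L/min = 10200/60000 = 0.17 m³/s.
Cross-sectional area A = πD²/4 = π(0.3402)²/4 = 0.0909 m²; mean velocity V = Q/A = 0.17/0.0909 = 1.87 m/s.
Reynolds number Re = ρVD/μ = 913.7 · 1.87 · 0.3402 / 0.374 = 1556.
Re < 2300 → laminar flow, so f = 64/Re = 64/1556 = 0.04113 (the turbulent correlation is not needed).
Darcy-Weisbach: ΔP = f(L/D)(ρV²/2) = 0.04113·(731.2/0.3402)·(913.7·1.87²/2) = 0.04113·2149·1598 = 1.413e+05 Pa.
Head loss h_f = ΔP/(ρg) = 1.413e+05/(913.7·9.81) = 15.76 m.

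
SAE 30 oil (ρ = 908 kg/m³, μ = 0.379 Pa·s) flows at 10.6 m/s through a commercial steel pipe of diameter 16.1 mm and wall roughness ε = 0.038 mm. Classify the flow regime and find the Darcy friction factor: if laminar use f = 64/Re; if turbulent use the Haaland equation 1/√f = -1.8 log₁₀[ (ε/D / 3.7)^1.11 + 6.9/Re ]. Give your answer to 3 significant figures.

f ≈ 0.157

Re = ρVD/μ = 908·10.6·0.0161/0.379 = 408.9.
Re < 2300 → laminar, so f = 64/Re = 0.1565 (roughness is irrelevant in laminar flow).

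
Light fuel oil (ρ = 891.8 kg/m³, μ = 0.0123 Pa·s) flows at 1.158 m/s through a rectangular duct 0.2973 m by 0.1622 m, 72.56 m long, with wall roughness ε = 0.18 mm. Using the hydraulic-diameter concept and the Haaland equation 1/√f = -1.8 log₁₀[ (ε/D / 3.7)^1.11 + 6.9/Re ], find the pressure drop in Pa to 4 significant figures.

Hydraulic diameter D_h = 4A/P = 4·(0.2973·0.1622)/(2·(0.2973+0.1622)) = 0.1929/0.919 = 0.2099 m.
Re = ρVD_h/μ = 891.8·1.158·0.2099/0.0123 = 1.762e+04.
ε/D_h = 0.00018/0.2099 = 0.000858; Haaland gives 1/√f = -1.8 log₁₀[9.23e-05+0.000392] = 5.968, so f = 0.02808.
ΔP = f(L/D_h)(ρV²/2) = 0.02808·72.56/0.2099·597.9 = 5805 Pa.

ΔP ≈ 5805 Pa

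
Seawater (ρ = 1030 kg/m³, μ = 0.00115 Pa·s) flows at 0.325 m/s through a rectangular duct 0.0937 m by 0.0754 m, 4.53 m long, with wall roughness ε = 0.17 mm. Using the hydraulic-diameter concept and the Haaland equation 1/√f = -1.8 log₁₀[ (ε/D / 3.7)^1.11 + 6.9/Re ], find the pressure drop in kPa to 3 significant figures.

ΔP ≈ 0.0846 kPa

Hydraulic diameter D_h = 4A/P = 4·(0.0937·0.0754)/(2·(0.0937+0.0754)) = 0.02826/0.3382 = 0.08356 m.
Re = ρVD_h/μ = 1030·0.325·0.08356/0.00115 = 2.432e+04.
ε/D_h = 0.00017/0.08356 = 0.00203; Haaland gives 1/√f = -1.8 log₁₀[0.000241+0.000284] = 5.904, so f = 0.02868.
ΔP = f(L/D_h)(ρV²/2) = 0.02868·4.53/0.08356·54.4 = 84.59 Pa.
ΔP = 0.0846 kPa.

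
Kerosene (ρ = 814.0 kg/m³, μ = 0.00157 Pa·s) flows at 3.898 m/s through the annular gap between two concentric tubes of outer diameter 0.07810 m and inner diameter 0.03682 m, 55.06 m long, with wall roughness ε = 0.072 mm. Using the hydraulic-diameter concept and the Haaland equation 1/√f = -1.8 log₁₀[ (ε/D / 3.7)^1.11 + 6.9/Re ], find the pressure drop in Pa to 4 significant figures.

ΔP ≈ 202700 Pa

Hydraulic diameter D_h = 4A/P = D_o - D_i = 0.0781 - 0.03682 = 0.04128 m.
Re = ρVD_h/μ = 814·3.898·0.04128/0.00157 = 8.343e+04.
ε/D_h = 7.2e-05/0.04128 = 0.00174; Haaland gives 1/√f = -1.8 log₁₀[0.000203+8.27e-05] = 6.379, so f = 0.02457.
ΔP = f(L/D_h)(ρV²/2) = 0.02457·55.06/0.04128·6184 = 2.027e+05 Pa.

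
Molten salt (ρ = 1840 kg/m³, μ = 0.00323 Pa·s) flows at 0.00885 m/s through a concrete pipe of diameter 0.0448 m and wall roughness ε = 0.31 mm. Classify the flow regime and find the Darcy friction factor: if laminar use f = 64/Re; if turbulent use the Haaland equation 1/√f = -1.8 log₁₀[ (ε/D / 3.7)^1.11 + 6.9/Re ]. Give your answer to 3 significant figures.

Re = ρVD/μ = 1840·0.00885·0.0448/0.00323 = 225.9.
Re < 2300 → laminar, so f = 64/Re = 0.2834 (roughness is irrelevant in laminar flow).

f ≈ 0.283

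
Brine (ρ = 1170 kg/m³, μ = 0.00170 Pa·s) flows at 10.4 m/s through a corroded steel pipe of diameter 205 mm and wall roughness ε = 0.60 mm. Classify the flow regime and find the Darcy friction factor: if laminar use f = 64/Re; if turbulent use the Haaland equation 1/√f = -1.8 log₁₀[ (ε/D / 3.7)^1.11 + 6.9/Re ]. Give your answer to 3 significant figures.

Re = ρVD/μ = 1170·10.4·0.205/0.0017 = 1.467e+06.
Re > 4000 → turbulent. ε/D = 0.0006/0.205 = 0.00293; Haaland: 1/√f = -1.8 log₁₀[0.000361 + 4.7e-06] = 6.187, so f = 0.02612.

f ≈ 0.0261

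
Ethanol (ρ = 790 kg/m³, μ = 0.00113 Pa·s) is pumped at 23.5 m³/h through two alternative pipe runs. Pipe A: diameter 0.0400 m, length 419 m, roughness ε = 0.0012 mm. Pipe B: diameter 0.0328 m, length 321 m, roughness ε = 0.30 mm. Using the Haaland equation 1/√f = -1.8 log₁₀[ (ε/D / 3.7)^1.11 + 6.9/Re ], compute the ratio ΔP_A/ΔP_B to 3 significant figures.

ΔP_A/ΔP_B ≈ 0.217

Pipe A: V = Q/A = 0.006528/0.001257 = 5.195 m/s; Re = 1.453e+05; ε/D = 3e-05; Haaland → f = 0.01667; ΔP_A = f(L/D)(ρV²/2) = 1.861e+06 Pa.
Pipe B: V = Q/A = 0.006528/0.000845 = 7.726 m/s; Re = 1.772e+05; ε/D = 0.00915; Haaland → f = 0.03719; ΔP_B = f(L/D)(ρV²/2) = 8.581e+06 Pa.
ΔP_A/ΔP_B = 1.861e+06/8.581e+06 = 0.217.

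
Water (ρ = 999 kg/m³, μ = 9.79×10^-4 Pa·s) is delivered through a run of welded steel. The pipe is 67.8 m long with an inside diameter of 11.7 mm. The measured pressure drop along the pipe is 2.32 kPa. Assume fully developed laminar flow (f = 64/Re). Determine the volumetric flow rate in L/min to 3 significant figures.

Q ≈ 0.965 L/min

For laminar flow, f = 64/Re with Re = ρVD/μ, so Darcy-Weisbach reduces to ΔP = 32μLV/D². Solving for V: V = ΔP·D²/(32μL) = 2320·(0.0117)²/(32·0.000979·67.8) = 0.1495 m/s.
Check: Re = ρVD/μ = 999·0.1495·0.0117/0.000979 = 1785 < 2300, so the laminar assumption holds.
Q = V·A = 0.1495·(π/4·0.0117²) = 1.608e-05 m³/s = 0.965 L/min.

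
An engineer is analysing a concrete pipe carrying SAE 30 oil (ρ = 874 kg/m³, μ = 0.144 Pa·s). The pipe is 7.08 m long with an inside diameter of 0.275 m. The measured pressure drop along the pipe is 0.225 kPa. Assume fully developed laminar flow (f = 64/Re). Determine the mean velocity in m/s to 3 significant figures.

V ≈ 0.522 m/s

For laminar flow, f = 64/Re with Re = ρVD/μ, so Darcy-Weisbach reduces to ΔP = 32μLV/D². Solving for V: V = ΔP·D²/(32μL) = 225·(0.275)²/(32·0.144·7.08) = 0.5216 m/s.
Check: Re = ρVD/μ = 874·0.5216·0.275/0.144 = 870.5 < 2300, so the laminar assumption holds.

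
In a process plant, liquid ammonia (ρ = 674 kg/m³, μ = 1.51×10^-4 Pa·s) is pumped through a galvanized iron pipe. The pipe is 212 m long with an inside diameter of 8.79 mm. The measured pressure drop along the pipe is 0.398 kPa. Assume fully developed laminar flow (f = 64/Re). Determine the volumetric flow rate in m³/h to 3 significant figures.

For laminar flow, f = 64/Re with Re = ρVD/μ, so Darcy-Weisbach reduces to ΔP = 32μLV/D². Solving for V: V = ΔP·D²/(32μL) = 398·(0.00879)²/(32·0.000151·212) = 0.03002 m/s.
Check: Re = ρVD/μ = 674·0.03002·0.00879/0.000151 = 1178 < 2300, so the laminar assumption holds.
Q = V·A = 0.03002·(π/4·0.00879²) = 1.822e-06 m³/s = 0.00656 m³/h.

Q ≈ 0.00656 m³/h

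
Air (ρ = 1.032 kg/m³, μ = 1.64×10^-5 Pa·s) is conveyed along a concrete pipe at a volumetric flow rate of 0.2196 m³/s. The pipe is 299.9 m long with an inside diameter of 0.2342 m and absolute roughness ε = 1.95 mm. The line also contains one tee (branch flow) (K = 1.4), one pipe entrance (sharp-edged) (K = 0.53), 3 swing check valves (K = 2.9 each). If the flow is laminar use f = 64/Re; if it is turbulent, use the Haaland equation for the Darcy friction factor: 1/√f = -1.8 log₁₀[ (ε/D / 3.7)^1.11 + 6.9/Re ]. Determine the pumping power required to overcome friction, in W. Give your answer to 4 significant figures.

Cross-sectional area A = πD²/4 = π(0.2342)²/4 = 0.04308 m²; mean velocity V = Q/A = 0.2196/0.04308 = 5.098 m/s.
Reynolds number Re = ρVD/μ = 1.032 · 5.098 · 0.2342 / 1.64e-05 = 7.513e+04.
Re > 4000 → turbulent. Relative roughness ε/D = 0.00195/0.2342 = 0.00833. Haaland: 1/√f = -1.8 log₁₀[(0.00833/3.7)^1.11 + 6.9/7.513e+04] = -1.8 log₁₀[0.00115 + 9.18e-05] = 5.23, so f = 0.03656.
Total minor-loss coefficient ΣK = 1·1.4 + 1·0.53 + 3·2.9 = 10.6.
ΔP = [f·L/D + ΣK]·(ρV²/2) = [0.03656·299.9/0.2342 + 10.6]·(1.032·5.098²/2) = [46.81 + 10.6]·13.41 = 770.2 Pa.
Pumping power P = QΔP = 0.2196·770.2 = 169.14 W = 169.1 W.

P ≈ 169.1 W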